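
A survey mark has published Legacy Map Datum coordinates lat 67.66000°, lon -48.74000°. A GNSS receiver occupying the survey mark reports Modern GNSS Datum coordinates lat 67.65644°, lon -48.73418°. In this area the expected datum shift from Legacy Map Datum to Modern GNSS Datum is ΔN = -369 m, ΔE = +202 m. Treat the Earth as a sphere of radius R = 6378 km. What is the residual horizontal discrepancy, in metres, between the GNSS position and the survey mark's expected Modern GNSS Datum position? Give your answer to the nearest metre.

Observed coordinate differences: Δφ = -0.00356°, Δλ = +0.00582°.
Converting to metres (1° lat = 111317 m, cos φ = 0.380102): observed ΔN = -396.3 m, observed ΔE = 246.3 m.
Subtracting the expected shift leaves a residual of -396.3 − (-369) = -27.3 m north and 246.3 − (202) = 44.3 m east.
Residual distance = √((-27.3)² + 44.3²) = 52.0 m.

52 m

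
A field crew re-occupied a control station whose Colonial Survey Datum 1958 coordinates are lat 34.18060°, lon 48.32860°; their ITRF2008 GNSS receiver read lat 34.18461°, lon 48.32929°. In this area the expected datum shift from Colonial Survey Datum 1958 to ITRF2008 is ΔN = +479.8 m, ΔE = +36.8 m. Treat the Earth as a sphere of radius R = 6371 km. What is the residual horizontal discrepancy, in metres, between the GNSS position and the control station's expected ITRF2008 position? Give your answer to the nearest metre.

43 m

Observed coordinate differences: Δφ = +0.00401°, Δλ = +0.00069°.
Converting to metres (1° lat = 111195 m, cos φ = 0.827271): observed ΔN = 445.9 m, observed ΔE = 63.5 m.
Subtracting the expected shift leaves a residual of 445.9 − (479.8) = -33.9 m north and 63.5 − (36.8) = 26.7 m east.
Residual distance = √((-33.9)² + 26.7²) = 43.1 m.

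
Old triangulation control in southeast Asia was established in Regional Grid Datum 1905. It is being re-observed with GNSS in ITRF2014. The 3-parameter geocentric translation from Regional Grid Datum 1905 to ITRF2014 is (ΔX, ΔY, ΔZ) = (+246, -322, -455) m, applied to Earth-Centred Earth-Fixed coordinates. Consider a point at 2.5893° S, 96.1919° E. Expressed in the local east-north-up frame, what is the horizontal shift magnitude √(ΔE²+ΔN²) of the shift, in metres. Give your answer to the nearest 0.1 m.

514.9 m

The local east axis at (φ, λ) is (−sin λ, cos λ, 0), so ΔE = −sin(96.1919°)·246 + cos(96.1919°)·(-322) = -209.83 m.
The local north axis is (−sin φ cos λ, −sin φ sin λ, cos φ), giving ΔN = -1.199 − 14.462 − 454.535 = -470.20 m.
Horizontal magnitude = √(ΔE² + ΔN²) = √((-209.83)² + (-470.20)²) = 514.89 m.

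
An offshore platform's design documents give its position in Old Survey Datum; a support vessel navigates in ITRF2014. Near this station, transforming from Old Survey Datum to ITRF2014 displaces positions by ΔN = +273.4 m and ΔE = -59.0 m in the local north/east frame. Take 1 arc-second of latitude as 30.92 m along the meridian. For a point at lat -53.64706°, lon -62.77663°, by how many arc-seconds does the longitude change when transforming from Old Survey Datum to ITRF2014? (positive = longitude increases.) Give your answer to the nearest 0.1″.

Δλ = -3.2″

At latitude -53.64706°, cos φ = 0.592758.
1″ of longitude at this latitude = 30.92 × cos φ = 18.3281 m, so Δλ = -59.0 / 18.3281 = -3.219″.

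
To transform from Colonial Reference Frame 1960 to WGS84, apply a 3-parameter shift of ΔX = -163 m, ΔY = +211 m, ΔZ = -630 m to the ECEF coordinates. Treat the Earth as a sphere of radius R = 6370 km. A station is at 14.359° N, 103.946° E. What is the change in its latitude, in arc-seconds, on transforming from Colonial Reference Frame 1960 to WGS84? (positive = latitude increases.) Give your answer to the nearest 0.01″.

sin φ = 0.247997, cos φ = 0.968761, sin λ = 0.970523, cos λ = -0.241007.
North component: ΔN = −sin φ cos λ·ΔX − sin φ sin λ·ΔY + cos φ·ΔZ = −(0.247997)(-0.241007)(-163) − (0.247997)(0.970523)(211) + (0.968761)(-630) = -670.85 m.
1° of latitude spans πR/180 = 111177 m, so Δφ = -670.85 / 111177 × 3600 = -21.722″.

Δφ = -21.72″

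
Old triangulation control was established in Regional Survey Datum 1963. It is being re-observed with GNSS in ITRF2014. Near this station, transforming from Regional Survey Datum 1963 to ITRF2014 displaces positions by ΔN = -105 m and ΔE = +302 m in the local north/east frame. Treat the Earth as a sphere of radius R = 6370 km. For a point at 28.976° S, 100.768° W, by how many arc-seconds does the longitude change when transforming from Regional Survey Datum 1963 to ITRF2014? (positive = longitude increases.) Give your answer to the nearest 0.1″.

At latitude -28.976°, cos φ = 0.874823.
One radian of longitude at latitude φ spans R cos φ, so Δλ = ΔE / (R cos φ) = 302.0 / (6370000 × 0.874823) = 5.4194e-05 rad = 11.178″.

Δλ = 11.2″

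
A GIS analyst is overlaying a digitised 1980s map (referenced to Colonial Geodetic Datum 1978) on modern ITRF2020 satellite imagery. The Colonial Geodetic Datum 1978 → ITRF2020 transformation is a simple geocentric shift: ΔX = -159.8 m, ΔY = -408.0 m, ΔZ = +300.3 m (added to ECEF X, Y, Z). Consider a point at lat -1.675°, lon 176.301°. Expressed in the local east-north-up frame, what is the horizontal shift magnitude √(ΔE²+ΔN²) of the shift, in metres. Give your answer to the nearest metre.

The local east axis at (φ, λ) is (−sin λ, cos λ, 0), so ΔE = −sin(176.301°)·(-159.8) + cos(176.301°)·(-408.0) = 417.46 m.
The local north axis is (−sin φ cos λ, −sin φ sin λ, cos φ), giving ΔN = 4.661 − 0.769 + 300.172 = 304.06 m.
Horizontal magnitude = √(ΔE² + ΔN²) = √(417.46² + 304.06²) = 516.46 m.

516 m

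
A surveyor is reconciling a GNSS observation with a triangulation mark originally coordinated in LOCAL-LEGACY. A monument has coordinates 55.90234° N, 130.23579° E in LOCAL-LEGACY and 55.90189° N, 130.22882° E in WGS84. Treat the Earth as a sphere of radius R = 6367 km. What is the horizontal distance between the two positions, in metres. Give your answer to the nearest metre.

Δφ = 55.90189° − 55.90234° = -0.00045°; Δλ = 130.22882° − 130.23579° = -0.00697°.
1° along a meridian = πR/180 = 111125 m.
ΔN = Δφ × 111125 = -50.0 m; ΔE = Δλ × 111125 × cos(55.90234°) = -0.00697 × 111125 × 0.560605 = -434.2 m.
Distance = √(ΔE² + ΔN²) = √((-434.2)² + (-50.0)²) = 437.1 m.

437 m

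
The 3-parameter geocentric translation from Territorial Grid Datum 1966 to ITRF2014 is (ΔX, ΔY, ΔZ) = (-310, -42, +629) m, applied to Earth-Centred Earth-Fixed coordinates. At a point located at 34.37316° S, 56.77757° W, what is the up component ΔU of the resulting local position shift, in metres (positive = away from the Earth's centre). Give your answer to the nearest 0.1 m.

At φ = -34.37316°, λ = -56.77757°: sin φ = -0.564580, cos φ = 0.825378, sin λ = -0.836550, cos λ = 0.547891.
ΔU = cos φ cos λ·ΔX + cos φ sin λ·ΔY + sin φ·ΔZ = (0.825378)(0.547891)(-310) + (0.825378)(-0.836550)(-42) + (-0.564580)(629) = -466.31 m.

ΔU = -466.3 m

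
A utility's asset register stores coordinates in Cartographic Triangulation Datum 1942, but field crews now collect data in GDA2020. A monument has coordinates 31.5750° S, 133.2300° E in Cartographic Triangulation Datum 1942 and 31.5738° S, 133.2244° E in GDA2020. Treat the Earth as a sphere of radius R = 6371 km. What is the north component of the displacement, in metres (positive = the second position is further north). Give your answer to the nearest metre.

Δφ = -31.5738° − -31.5750° = +0.0012°; Δλ = 133.2244° − 133.2300° = -0.0056°.
1° along a meridian = πR/180 = 111195 m.
ΔN = Δφ × 111195 = 133.4 m; ΔE = Δλ × 111195 × cos(-31.5750°) = -0.0056 × 111195 × 0.851955 = -530.5 m.

ΔN = 133 m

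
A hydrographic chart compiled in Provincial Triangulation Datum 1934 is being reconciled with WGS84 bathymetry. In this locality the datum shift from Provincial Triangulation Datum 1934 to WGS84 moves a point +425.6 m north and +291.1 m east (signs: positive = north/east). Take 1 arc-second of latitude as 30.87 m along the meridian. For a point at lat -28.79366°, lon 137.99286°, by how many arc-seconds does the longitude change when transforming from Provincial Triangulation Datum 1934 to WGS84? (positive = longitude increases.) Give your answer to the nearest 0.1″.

At latitude -28.79366°, cos φ = 0.876360.
1″ of longitude at this latitude = 30.87 × cos φ = 27.0532 m, so Δλ = 291.1 / 27.0532 = 10.760″.

Δλ = 10.8″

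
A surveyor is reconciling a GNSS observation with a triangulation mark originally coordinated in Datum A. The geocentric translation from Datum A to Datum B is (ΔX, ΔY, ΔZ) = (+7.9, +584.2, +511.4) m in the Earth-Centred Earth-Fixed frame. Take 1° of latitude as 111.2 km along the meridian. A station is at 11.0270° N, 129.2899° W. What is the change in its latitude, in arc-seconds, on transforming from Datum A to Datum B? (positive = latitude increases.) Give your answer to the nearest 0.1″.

sin φ = 0.191272, cos φ = 0.981537, sin λ = -0.773952, cos λ = -0.633244.
North component: ΔN = −sin φ cos λ·ΔX − sin φ sin λ·ΔY + cos φ·ΔZ = −(0.191272)(-0.633244)(7.9) − (0.191272)(-0.773952)(584.2) + (0.981537)(511.4) = 589.40 m.
1° of latitude spans 111200 m, so Δφ = 589.40 / 111200 × 3600 = 19.081″.

Δφ = 19.1″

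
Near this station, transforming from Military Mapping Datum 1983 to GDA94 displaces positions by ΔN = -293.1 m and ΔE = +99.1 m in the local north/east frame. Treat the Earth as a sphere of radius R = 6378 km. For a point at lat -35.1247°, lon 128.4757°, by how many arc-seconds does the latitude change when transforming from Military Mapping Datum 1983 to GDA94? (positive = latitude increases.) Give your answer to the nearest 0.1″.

Δφ = -9.5″

On a sphere of radius R, 1 rad of latitude = R, so Δφ = ΔN / R = -293.1 / 6378000 = -4.5955e-05 rad = -9.479″.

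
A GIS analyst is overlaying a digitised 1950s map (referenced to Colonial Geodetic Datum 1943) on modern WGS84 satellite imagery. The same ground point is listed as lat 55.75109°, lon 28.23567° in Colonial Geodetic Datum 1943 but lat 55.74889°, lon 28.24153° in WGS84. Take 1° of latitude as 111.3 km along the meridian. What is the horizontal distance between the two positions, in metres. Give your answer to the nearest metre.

Δφ = 55.74889° − 55.75109° = -0.00220°; Δλ = 28.24153° − 28.23567° = +0.00586°.
ΔN = Δφ × 111300 = -244.9 m; ΔE = Δλ × 111300 × cos(55.75109°) = +0.00586 × 111300 × 0.562789 = 367.1 m.
Distance = √(ΔE² + ΔN²) = √(367.1² + (-244.9)²) = 441.2 m.

441 m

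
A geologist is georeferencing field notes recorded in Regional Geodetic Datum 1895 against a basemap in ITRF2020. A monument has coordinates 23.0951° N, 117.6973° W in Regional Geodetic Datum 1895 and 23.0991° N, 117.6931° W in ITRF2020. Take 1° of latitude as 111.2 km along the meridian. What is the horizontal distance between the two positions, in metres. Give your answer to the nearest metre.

618 m

Δφ = 23.0991° − 23.0951° = +0.0040°; Δλ = -117.6931° − -117.6973° = +0.0042°.
ΔN = Δφ × 111200 = 444.8 m; ΔE = Δλ × 111200 × cos(23.0951°) = +0.0042 × 111200 × 0.919855 = 429.6 m.
Distance = √(ΔE² + ΔN²) = √(429.6² + 444.8²) = 618.4 m.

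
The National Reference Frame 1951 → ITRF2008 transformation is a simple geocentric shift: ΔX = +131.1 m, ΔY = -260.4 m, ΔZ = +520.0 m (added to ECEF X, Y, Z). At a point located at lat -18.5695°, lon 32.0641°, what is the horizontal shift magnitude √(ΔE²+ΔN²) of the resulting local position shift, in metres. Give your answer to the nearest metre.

565 m

The local east axis at (φ, λ) is (−sin λ, cos λ, 0), so ΔE = −sin(32.0641°)·131.1 + cos(32.0641°)·(-260.4) = -290.27 m.
The local north axis is (−sin φ cos λ, −sin φ sin λ, cos φ), giving ΔN = 35.381 − 44.023 + 492.928 = 484.29 m.
Horizontal magnitude = √(ΔE² + ΔN²) = √((-290.27)² + 484.29²) = 564.62 m.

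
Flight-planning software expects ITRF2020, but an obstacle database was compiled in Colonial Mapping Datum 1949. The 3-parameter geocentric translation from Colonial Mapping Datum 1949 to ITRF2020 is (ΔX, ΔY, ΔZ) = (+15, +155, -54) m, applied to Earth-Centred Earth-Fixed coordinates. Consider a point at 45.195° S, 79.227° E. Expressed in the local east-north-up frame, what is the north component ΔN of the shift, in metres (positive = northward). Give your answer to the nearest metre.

ΔN = 72 m

The local north axis is (−sin φ cos λ, −sin φ sin λ, cos φ), giving ΔN = 1.989 + 108.036 − 38.054 = 71.97 m.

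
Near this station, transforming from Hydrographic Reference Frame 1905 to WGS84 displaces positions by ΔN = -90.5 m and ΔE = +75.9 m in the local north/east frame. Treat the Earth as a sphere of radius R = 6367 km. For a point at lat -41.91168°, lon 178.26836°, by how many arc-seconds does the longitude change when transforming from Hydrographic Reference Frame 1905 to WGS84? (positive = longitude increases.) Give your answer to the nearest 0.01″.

At latitude -41.91168°, cos φ = 0.744175.
One radian of longitude at latitude φ spans R cos φ, so Δλ = ΔE / (R cos φ) = 75.9 / (6367000 × 0.744175) = 1.6019e-05 rad = 3.304″.

Δλ = 3.30″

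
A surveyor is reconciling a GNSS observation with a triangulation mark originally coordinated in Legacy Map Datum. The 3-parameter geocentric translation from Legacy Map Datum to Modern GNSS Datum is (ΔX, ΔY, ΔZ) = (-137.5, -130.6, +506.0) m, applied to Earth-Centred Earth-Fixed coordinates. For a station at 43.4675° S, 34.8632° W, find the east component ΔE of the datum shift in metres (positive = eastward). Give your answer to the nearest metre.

The local east axis at (φ, λ) is (−sin λ, cos λ, 0), so ΔE = −sin(-34.8632°)·(-137.5) + cos(-34.8632°)·(-130.6) = -185.76 m.

ΔE = -186 m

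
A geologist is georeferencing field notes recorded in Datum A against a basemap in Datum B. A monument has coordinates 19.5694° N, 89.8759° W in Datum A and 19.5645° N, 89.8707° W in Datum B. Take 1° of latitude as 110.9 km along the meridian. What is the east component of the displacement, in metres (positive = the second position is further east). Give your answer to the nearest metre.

Δφ = 19.5645° − 19.5694° = -0.0049°; Δλ = -89.8707° − -89.8759° = +0.0052°.
ΔN = Δφ × 110900 = -543.4 m; ΔE = Δλ × 110900 × cos(19.5694°) = +0.0052 × 110900 × 0.942236 = 543.4 m.

ΔE = 543 m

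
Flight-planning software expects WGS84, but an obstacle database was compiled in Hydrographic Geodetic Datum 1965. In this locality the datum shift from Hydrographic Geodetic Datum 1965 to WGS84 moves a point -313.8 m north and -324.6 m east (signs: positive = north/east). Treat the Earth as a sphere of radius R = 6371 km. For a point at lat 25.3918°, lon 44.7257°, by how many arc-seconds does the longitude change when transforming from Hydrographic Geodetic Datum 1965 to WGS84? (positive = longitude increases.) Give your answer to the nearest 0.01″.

At latitude 25.3918°, cos φ = 0.903397.
One radian of longitude at latitude φ spans R cos φ, so Δλ = ΔE / (R cos φ) = -324.6 / (6371000 × 0.903397) = -5.6398e-05 rad = -11.633″.

Δλ = -11.63″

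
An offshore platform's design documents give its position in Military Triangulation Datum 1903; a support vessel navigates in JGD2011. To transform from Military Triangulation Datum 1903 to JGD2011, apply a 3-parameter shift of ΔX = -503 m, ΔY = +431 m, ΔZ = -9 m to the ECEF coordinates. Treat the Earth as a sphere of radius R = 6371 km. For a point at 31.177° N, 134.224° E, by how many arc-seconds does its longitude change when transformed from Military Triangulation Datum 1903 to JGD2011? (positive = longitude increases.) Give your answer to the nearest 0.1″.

Δλ = 2.3″

sin φ = 0.517684, cos φ = 0.855572, sin λ = 0.716619, cos λ = -0.697465.
East component: ΔE = −sin λ·ΔX + cos λ·ΔY = −(0.716619)(-503) + (-0.697465)(431) = 59.85 m.
1° of latitude spans πR/180 = 111195 m; at latitude φ, 1° of longitude spans that × cos φ = 95135.3 m, so Δλ = 59.85 / 95135.3 × 3600 = 2.265″.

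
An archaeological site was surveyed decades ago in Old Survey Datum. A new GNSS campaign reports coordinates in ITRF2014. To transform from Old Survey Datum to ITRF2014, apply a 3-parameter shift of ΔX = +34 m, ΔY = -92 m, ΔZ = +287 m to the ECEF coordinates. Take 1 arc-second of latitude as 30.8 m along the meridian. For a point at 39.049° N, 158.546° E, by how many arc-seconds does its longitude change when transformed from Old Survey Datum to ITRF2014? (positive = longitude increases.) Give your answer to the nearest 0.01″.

sin φ = 0.629985, cos φ = 0.776607, sin λ = 0.365754, cos λ = -0.930712.
East component: ΔE = −sin λ·ΔX + cos λ·ΔY = −(0.365754)(34) + (-0.930712)(-92) = 73.19 m.
1° of latitude spans 3600 × 30.80 = 110880 m; at latitude φ, 1° of longitude spans that × cos φ = 86110.2 m, so Δλ = 73.19 / 86110.2 × 3600 = 3.060″.

Δλ = 3.06″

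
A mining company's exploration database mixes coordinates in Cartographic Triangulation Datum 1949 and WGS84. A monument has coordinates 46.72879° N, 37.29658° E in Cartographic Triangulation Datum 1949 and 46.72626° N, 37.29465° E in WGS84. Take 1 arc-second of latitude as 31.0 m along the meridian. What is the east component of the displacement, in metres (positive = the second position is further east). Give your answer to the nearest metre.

ΔE = -148 m

Δφ = 46.72626° − 46.72879° = -0.00253°; Δλ = 37.29465° − 37.29658° = -0.00193°.
1° of latitude = 3600 × 31.00 = 111600 m.
ΔN = Δφ × 111600 = -282.3 m; ΔE = Δλ × 111600 × cos(46.72879°) = -0.00193 × 111600 × 0.685453 = -147.6 m.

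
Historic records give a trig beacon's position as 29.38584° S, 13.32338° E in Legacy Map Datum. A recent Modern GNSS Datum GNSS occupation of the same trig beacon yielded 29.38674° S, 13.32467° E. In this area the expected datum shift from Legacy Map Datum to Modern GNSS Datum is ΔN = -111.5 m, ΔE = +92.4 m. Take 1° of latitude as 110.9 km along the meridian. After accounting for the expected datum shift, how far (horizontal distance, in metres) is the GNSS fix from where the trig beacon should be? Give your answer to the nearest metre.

34 m

Observed coordinate differences: Δφ = -0.00090°, Δλ = +0.00129°.
Converting to metres (1° lat = 110900 m, cos φ = 0.871335): observed ΔN = -99.8 m, observed ΔE = 124.7 m.
Subtracting the expected shift leaves a residual of -99.8 − (-111.5) = 11.7 m north and 124.7 − (92.4) = 32.3 m east.
Residual distance = √(11.7² + 32.3²) = 34.3 m.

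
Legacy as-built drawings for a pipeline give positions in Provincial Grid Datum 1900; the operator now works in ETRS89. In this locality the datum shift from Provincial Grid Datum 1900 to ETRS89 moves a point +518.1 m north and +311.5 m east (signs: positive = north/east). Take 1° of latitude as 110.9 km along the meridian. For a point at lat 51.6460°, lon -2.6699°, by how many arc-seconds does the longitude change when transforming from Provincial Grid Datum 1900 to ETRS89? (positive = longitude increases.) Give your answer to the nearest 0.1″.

Δλ = 16.3″

At latitude 51.6460°, cos φ = 0.620518.
1° of longitude at this latitude = 110.9 × cos φ = 68.82 km, so Δλ = 311.5 / 68815.5 = 0.0045266° = 16.296″.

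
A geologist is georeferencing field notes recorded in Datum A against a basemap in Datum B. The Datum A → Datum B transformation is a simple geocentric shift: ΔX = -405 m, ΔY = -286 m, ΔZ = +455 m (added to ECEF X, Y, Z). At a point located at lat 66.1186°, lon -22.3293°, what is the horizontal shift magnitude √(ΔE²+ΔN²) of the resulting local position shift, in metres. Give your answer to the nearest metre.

The local east axis at (φ, λ) is (−sin λ, cos λ, 0), so ΔE = −sin(-22.3293°)·(-405) + cos(-22.3293°)·(-286) = -418.43 m.
The local north axis is (−sin φ cos λ, −sin φ sin λ, cos φ), giving ΔN = 342.557 − 99.357 + 184.204 = 427.40 m.
Horizontal magnitude = √(ΔE² + ΔN²) = √((-418.43)² + 427.40²) = 598.13 m.

598 m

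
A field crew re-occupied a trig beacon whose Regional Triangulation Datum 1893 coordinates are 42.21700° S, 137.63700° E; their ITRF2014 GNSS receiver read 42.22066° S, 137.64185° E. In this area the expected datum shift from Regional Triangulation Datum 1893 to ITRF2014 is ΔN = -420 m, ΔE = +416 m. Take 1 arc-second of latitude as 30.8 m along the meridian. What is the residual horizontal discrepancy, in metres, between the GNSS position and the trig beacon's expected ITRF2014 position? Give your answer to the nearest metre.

23 m

Observed coordinate differences: Δφ = -0.00366°, Δλ = +0.00485°.
Converting to metres (1° lat = 110880 m, cos φ = 0.740605): observed ΔN = -405.8 m, observed ΔE = 398.3 m.
Subtracting the expected shift leaves a residual of -405.8 − (-420) = 14.2 m north and 398.3 − (416) = -17.7 m east.
Residual distance = √(14.2² + (-17.7)²) = 22.7 m.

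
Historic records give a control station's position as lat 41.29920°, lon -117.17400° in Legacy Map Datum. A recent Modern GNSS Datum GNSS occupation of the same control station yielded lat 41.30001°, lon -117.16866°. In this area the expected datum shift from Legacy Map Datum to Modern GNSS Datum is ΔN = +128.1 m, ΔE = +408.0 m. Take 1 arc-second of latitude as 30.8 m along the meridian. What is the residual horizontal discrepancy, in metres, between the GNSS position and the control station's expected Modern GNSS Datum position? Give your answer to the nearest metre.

53 m

Observed coordinate differences: Δφ = +0.00081°, Δλ = +0.00534°.
Converting to metres (1° lat = 110880 m, cos φ = 0.751273): observed ΔN = 89.8 m, observed ΔE = 444.8 m.
Subtracting the expected shift leaves a residual of 89.8 − (128.1) = -38.3 m north and 444.8 − (408.0) = 36.8 m east.
Residual distance = √((-38.3)² + 36.8²) = 53.1 m.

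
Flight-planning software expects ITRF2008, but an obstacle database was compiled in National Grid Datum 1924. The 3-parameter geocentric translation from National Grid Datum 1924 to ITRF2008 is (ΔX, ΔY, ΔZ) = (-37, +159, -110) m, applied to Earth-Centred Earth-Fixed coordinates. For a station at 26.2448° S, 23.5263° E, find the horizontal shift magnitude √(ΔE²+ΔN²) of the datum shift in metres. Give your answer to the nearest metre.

182 m

At φ = -26.2448°, λ = 23.5263°: sin φ = -0.442207, cos φ = 0.896913, sin λ = 0.399170, cos λ = 0.916877.
ΔE = −sin λ·ΔX + cos λ·ΔY = −(0.399170)·(-37) + (0.916877)·(159) = 160.55 m.
ΔN = −sin φ cos λ·ΔX − sin φ sin λ·ΔY + cos φ·ΔZ = −(-0.442207)(0.916877)(-37) − (-0.442207)(0.399170)(159) + (0.896913)(-110) = -85.60 m.
Horizontal magnitude = √(ΔE² + ΔN²) = √(160.55² + (-85.60)²) = 181.94 m.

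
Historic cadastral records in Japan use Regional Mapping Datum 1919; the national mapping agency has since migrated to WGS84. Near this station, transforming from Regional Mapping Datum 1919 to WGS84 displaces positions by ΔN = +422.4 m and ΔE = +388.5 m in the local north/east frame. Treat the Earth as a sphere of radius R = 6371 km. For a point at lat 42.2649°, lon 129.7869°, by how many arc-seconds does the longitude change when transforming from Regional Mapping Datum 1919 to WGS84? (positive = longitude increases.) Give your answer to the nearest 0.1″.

Δλ = 17.0″

At latitude 42.2649°, cos φ = 0.740043.
One radian of longitude at latitude φ spans R cos φ, so Δλ = ΔE / (R cos φ) = 388.5 / (6371000 × 0.740043) = 8.2400e-05 rad = 16.996″.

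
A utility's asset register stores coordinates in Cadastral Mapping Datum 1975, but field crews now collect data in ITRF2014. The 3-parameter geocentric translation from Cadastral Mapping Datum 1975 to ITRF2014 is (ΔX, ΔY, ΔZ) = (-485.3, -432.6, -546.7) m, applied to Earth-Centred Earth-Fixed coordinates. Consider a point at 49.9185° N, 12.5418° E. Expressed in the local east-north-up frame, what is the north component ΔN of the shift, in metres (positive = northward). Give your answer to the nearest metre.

ΔN = 82 m

The local north axis is (−sin φ cos λ, −sin φ sin λ, cos φ), giving ΔN = 362.457 + 71.876 − 352.007 = 82.33 m.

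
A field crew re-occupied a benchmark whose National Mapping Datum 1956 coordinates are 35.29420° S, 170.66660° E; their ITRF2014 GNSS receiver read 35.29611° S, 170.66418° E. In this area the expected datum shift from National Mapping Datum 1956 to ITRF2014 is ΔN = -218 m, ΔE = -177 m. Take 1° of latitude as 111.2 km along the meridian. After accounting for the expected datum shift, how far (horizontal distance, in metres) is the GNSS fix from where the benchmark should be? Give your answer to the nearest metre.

Observed coordinate differences: Δφ = -0.00191°, Δλ = -0.00242°.
Converting to metres (1° lat = 111200 m, cos φ = 0.816196): observed ΔN = -212.4 m, observed ΔE = -219.6 m.
Subtracting the expected shift leaves a residual of -212.4 − (-218) = 5.6 m north and -219.6 − (-177) = -42.6 m east.
Residual distance = √(5.6² + (-42.6)²) = 43.0 m.

43 m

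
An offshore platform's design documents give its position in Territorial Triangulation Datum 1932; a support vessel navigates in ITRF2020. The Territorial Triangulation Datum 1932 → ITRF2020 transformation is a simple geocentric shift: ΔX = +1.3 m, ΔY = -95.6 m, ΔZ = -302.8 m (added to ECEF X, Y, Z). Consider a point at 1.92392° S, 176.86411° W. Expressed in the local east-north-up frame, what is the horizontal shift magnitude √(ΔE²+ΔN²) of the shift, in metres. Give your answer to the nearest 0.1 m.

317.2 m

The local east axis at (φ, λ) is (−sin λ, cos λ, 0), so ΔE = −sin(-176.86411°)·1.3 + cos(-176.86411°)·(-95.6) = 95.53 m.
The local north axis is (−sin φ cos λ, −sin φ sin λ, cos φ), giving ΔN = -0.044 + 0.176 − 302.629 = -302.50 m.
Horizontal magnitude = √(ΔE² + ΔN²) = √(95.53² + (-302.50)²) = 317.22 m.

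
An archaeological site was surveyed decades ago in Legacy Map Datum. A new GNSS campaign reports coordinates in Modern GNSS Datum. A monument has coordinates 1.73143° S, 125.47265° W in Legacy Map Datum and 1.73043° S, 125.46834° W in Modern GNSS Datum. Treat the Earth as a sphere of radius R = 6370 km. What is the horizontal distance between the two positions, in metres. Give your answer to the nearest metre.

Δφ = -1.73043° − -1.73143° = +0.00100°; Δλ = -125.46834° − -125.47265° = +0.00431°.
1° along a meridian = πR/180 = 111177 m.
ΔN = Δφ × 111177 = 111.2 m; ΔE = Δλ × 111177 × cos(-1.73143°) = +0.00431 × 111177 × 0.999543 = 479.0 m.
Distance = √(ΔE² + ΔN²) = √(479.0² + 111.2²) = 491.7 m.

492 m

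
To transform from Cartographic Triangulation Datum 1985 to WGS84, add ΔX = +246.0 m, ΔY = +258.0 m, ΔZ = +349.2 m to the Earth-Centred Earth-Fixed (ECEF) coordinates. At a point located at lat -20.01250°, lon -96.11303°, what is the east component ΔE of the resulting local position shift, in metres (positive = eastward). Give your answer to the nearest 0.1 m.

ΔE = 217.1 m

At φ = -20.01250°, λ = -96.11303°: sin φ = -0.342225, cos φ = 0.939618, sin λ = -0.994314, cos λ = -0.106490.
ΔE = −sin λ·ΔX + cos λ·ΔY = −(-0.994314)·(246.0) + (-0.106490)·(258.0) = 217.13 m.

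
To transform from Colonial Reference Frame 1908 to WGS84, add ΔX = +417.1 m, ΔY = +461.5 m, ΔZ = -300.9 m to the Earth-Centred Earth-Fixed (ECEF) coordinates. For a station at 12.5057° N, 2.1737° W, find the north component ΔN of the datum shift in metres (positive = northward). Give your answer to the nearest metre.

At φ = 12.5057°, λ = -2.1737°: sin φ = 0.216537, cos φ = 0.976274, sin λ = -0.037929, cos λ = 0.999280.
ΔN = −sin φ cos λ·ΔX − sin φ sin λ·ΔY + cos φ·ΔZ = −(0.216537)(0.999280)(417.1) − (0.216537)(-0.037929)(461.5) + (0.976274)(-300.9) = -380.22 m.

ΔN = -380 m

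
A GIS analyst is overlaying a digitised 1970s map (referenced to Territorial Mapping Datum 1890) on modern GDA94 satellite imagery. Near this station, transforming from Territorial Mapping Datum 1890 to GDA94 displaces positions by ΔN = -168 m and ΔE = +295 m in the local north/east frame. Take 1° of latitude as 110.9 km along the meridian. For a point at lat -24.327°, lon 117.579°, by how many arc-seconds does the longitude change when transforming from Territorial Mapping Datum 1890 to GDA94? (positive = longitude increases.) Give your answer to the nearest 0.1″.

At latitude -24.327°, cos φ = 0.911209.
1° of longitude at this latitude = 110.9 × cos φ = 101.05 km, so Δλ = 295.0 / 101053.1 = 0.0029193° = 10.509″.

Δλ = 10.5″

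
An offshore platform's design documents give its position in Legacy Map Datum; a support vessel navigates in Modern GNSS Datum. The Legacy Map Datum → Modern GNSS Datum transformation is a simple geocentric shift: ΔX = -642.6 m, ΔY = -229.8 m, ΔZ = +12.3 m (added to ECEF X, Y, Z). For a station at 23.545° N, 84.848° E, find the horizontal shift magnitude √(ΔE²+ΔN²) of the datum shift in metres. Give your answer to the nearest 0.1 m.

At φ = 23.545°, λ = 84.848°: sin φ = 0.399469, cos φ = 0.916747, sin λ = 0.995960, cos λ = 0.089798.
ΔE = −sin λ·ΔX + cos λ·ΔY = −(0.995960)·(-642.6) + (0.089798)·(-229.8) = 619.37 m.
ΔN = −sin φ cos λ·ΔX − sin φ sin λ·ΔY + cos φ·ΔZ = −(0.399469)(0.089798)(-642.6) − (0.399469)(0.995960)(-229.8) + (0.916747)(12.3) = 125.75 m.
Horizontal magnitude = √(ΔE² + ΔN²) = √(619.37² + 125.75²) = 632.01 m.

632.0 m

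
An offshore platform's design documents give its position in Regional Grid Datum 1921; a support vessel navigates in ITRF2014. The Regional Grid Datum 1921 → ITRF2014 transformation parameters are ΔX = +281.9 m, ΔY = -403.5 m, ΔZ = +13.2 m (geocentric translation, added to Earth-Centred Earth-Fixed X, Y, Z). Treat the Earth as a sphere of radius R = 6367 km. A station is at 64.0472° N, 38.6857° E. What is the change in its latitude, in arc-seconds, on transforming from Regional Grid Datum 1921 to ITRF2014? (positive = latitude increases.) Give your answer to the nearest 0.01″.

Δφ = 1.12″

sin φ = 0.899155, cos φ = 0.437631, sin λ = 0.625048, cos λ = 0.780586.
North component: ΔN = −sin φ cos λ·ΔX − sin φ sin λ·ΔY + cos φ·ΔZ = −(0.899155)(0.780586)(281.9) − (0.899155)(0.625048)(-403.5) + (0.437631)(13.2) = 34.69 m.
1° of latitude spans πR/180 = 111125 m, so Δφ = 34.69 / 111125 × 3600 = 1.124″.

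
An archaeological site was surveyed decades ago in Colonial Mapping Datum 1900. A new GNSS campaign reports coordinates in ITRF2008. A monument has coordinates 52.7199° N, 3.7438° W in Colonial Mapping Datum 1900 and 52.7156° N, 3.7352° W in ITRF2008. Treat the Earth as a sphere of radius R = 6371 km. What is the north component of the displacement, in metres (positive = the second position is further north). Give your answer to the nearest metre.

Δφ = 52.7156° − 52.7199° = -0.0043°; Δλ = -3.7352° − -3.7438° = +0.0086°.
1° along a meridian = πR/180 = 111195 m.
ΔN = Δφ × 111195 = -478.1 m; ΔE = Δλ × 111195 × cos(52.7199°) = +0.0086 × 111195 × 0.605712 = 579.2 m.

ΔN = -478 m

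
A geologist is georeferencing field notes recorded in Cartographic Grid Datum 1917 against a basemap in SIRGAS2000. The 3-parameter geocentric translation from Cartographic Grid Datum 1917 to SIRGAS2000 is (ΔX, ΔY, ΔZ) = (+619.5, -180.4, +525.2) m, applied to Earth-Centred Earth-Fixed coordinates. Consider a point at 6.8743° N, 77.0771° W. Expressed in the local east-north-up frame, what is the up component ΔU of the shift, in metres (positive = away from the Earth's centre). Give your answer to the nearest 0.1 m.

ΔU = 375.0 m

The local up (radial) axis is (cos φ cos λ, cos φ sin λ, sin φ), giving ΔU = 137.549 + 174.567 + 62.862 = 374.98 m.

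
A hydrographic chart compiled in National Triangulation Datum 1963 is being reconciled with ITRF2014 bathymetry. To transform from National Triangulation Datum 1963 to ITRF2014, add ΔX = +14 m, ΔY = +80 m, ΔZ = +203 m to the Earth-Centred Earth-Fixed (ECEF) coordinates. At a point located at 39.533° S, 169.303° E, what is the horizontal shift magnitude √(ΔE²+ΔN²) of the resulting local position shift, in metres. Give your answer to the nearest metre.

177 m

At φ = -39.533°, λ = 169.303°: sin φ = -0.636523, cos φ = 0.771258, sin λ = 0.185615, cos λ = -0.982623.
ΔE = −sin λ·ΔX + cos λ·ΔY = −(0.185615)·(14) + (-0.982623)·(80) = -81.21 m.
ΔN = −sin φ cos λ·ΔX − sin φ sin λ·ΔY + cos φ·ΔZ = −(-0.636523)(-0.982623)(14) − (-0.636523)(0.185615)(80) + (0.771258)(203) = 157.26 m.
Horizontal magnitude = √(ΔE² + ΔN²) = √((-81.21)² + 157.26²) = 176.99 m.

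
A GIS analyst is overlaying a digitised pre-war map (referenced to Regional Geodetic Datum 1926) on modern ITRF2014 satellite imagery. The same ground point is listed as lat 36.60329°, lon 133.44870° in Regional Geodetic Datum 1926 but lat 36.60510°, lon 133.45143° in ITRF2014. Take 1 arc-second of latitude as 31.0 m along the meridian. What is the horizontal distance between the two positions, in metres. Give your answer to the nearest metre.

317 m

Δφ = 36.60510° − 36.60329° = +0.00181°; Δλ = 133.45143° − 133.44870° = +0.00273°.
1° of latitude = 3600 × 31.00 = 111600 m.
ΔN = Δφ × 111600 = 202.0 m; ΔE = Δλ × 111600 × cos(36.60329°) = +0.00273 × 111600 × 0.802783 = 244.6 m.
Distance = √(ΔE² + ΔN²) = √(244.6² + 202.0²) = 317.2 m.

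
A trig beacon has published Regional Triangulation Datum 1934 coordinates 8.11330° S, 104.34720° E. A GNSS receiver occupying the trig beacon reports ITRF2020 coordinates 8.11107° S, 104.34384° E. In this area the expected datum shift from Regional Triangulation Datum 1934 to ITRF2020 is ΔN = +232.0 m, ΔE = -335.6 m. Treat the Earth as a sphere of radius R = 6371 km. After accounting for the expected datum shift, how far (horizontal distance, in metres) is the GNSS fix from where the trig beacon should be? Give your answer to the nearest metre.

Observed coordinate differences: Δφ = +0.00223°, Δλ = -0.00336°.
Converting to metres (1° lat = 111195 m, cos φ = 0.989991): observed ΔN = 248.0 m, observed ΔE = -369.9 m.
Subtracting the expected shift leaves a residual of 248.0 − (232.0) = 16.0 m north and -369.9 − (-335.6) = -34.3 m east.
Residual distance = √(16.0² + (-34.3)²) = 37.8 m.

38 m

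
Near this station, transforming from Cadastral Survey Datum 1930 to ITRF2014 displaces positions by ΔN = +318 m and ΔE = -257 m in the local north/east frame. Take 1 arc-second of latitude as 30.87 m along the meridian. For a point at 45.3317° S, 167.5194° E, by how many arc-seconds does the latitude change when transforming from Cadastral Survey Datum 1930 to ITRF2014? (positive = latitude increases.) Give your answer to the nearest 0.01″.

1″ of latitude = 30.87 m, so Δφ = 318.0 / 30.87 = 10.301″.

Δφ = 10.30″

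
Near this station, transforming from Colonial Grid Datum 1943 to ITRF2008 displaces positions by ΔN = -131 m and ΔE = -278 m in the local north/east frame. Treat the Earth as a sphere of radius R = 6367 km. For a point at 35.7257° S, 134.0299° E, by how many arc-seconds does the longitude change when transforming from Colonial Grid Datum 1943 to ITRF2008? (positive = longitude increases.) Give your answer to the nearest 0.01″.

Δλ = -11.09″

At latitude -35.7257°, cos φ = 0.811822.
One radian of longitude at latitude φ spans R cos φ, so Δλ = ΔE / (R cos φ) = -278.0 / (6367000 × 0.811822) = -5.3784e-05 rad = -11.094″.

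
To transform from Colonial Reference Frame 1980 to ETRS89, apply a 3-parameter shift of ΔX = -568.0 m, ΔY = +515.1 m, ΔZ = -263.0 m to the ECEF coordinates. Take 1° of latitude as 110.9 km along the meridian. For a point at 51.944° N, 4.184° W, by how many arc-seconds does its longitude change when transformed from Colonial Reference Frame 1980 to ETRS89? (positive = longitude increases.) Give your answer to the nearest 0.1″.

Δλ = 24.9″

sin φ = 0.787409, cos φ = 0.616431, sin λ = -0.072960, cos λ = 0.997335.
East component: ΔE = −sin λ·ΔX + cos λ·ΔY = −(-0.072960)(-568.0) + (0.997335)(515.1) = 472.29 m.
1° of latitude spans 110900 m; at latitude φ, 1° of longitude spans that × cos φ = 68362.2 m, so Δλ = 472.29 / 68362.2 × 3600 = 24.871″.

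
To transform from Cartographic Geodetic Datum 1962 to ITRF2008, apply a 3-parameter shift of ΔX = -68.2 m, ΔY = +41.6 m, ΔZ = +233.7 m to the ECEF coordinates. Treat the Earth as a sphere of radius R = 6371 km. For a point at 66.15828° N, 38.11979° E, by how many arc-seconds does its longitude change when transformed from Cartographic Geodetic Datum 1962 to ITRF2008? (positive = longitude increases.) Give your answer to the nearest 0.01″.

sin φ = 0.914666, cos φ = 0.404211, sin λ = 0.617308, cos λ = 0.786722.
East component: ΔE = −sin λ·ΔX + cos λ·ΔY = −(0.617308)(-68.2) + (0.786722)(41.6) = 74.83 m.
1° of latitude spans πR/180 = 111195 m; at latitude φ, 1° of longitude spans that × cos φ = 44946.3 m, so Δλ = 74.83 / 44946.3 × 3600 = 5.993″.

Δλ = 5.99″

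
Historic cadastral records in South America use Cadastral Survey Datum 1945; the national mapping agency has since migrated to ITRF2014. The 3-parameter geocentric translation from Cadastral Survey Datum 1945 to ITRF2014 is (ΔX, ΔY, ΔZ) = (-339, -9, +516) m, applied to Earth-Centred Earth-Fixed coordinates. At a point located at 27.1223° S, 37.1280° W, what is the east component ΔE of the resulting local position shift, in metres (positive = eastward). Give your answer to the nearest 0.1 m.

ΔE = -211.8 m

At φ = -27.1223°, λ = -37.1280°: sin φ = -0.455891, cos φ = 0.890035, sin λ = -0.603598, cos λ = 0.797289.
ΔE = −sin λ·ΔX + cos λ·ΔY = −(-0.603598)·(-339) + (0.797289)·(-9) = -211.80 m.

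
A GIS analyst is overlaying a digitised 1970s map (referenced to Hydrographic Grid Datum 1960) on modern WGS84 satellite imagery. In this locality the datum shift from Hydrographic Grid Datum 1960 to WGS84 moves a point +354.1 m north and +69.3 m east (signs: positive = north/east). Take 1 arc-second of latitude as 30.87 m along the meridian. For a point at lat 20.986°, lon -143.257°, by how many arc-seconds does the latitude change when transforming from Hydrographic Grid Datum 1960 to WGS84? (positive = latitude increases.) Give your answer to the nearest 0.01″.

1″ of latitude = 30.87 m, so Δφ = 354.1 / 30.87 = 11.471″.

Δφ = 11.47″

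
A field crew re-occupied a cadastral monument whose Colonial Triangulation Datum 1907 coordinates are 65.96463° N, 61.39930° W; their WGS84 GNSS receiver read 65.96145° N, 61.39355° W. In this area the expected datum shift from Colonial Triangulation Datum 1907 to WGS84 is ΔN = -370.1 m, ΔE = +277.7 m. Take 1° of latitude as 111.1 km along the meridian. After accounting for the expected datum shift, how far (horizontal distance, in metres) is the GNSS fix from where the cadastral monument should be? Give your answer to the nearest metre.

Observed coordinate differences: Δφ = -0.00318°, Δλ = +0.00575°.
Converting to metres (1° lat = 111100 m, cos φ = 0.407301): observed ΔN = -353.3 m, observed ΔE = 260.2 m.
Subtracting the expected shift leaves a residual of -353.3 − (-370.1) = 16.8 m north and 260.2 − (277.7) = -17.5 m east.
Residual distance = √(16.8² + (-17.5)²) = 24.3 m.

24 m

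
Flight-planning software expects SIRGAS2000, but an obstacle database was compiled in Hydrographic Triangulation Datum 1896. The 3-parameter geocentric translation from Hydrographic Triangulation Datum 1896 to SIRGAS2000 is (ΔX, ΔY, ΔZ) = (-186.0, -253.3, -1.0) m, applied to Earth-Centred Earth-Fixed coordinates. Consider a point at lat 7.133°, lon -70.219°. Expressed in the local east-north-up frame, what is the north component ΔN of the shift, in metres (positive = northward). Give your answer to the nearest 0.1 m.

ΔN = -22.8 m

The local north axis is (−sin φ cos λ, −sin φ sin λ, cos φ), giving ΔN = 7.816 − 29.597 − 0.992 = -22.77 m.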